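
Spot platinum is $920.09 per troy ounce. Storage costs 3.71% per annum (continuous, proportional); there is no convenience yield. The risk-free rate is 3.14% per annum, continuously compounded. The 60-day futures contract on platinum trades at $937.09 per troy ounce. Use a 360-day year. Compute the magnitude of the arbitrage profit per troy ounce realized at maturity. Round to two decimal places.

$6.44 per troy ounce

Fair futures: F* = S·e^(carry·T), with carry = (r + u) = 0.0314 + 0.0371 = 0.0685
F* = 920.09 · e^(0.0685 × 60/360) = 920.09 · e^0.011417 = 920.09 × 1.011482 = $930.6545
Market $937.09 > fair $930.6545: forward overpriced → cash-and-carry (buy spot, short the forward).
At maturity, profit = |F_mkt − F*| = |937.09 − 930.6545| = $6.44 per troy ounce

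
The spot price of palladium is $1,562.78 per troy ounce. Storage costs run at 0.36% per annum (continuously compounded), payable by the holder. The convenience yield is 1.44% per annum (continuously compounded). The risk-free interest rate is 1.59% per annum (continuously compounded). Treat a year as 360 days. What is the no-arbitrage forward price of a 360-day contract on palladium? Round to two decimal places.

$1,570.77 per troy ounce

Net carry = r + u − y = 0.0159 + 0.0036 − 0.0144 = 0.0051
F = S·e^((r+u−y)T) = 1562.78 · e^(0.0051 × 360/360) = 1562.78 · e^0.00510000
= 1562.78 × 1.00511303 = $1,570.77 per troy ounce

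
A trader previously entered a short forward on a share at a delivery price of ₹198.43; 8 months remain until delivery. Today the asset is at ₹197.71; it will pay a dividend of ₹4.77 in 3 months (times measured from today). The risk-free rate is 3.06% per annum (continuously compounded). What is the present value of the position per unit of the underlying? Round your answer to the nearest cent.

₹1.45

PV(remaining dividends) I = 4.77·e^(−0.0306·3/12) = 4.7336
Current forward F = (S − I)·e^(rT) = (197.71 − 4.7336)·e^(0.0306·8/12) = 192.9764 × 1.020610 = 196.9536
Value (long) = (F − K)·e^(−rT) = (196.9536 − 198.43) × 0.979807 = -1.4466
Short position value = −(long value) = ₹1.45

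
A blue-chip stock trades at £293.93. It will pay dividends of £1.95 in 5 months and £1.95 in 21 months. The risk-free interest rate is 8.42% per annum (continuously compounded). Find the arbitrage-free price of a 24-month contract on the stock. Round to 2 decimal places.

PV(dividends) I = 1.95·e^(−0.0842·5/12) + 1.95·e^(−0.0842·21/12)
I = 1.8828 + 1.6828 = 3.5656
F = (S − I)·e^(rT) = (293.93 − 3.5656) · e^(0.0842·24/12)
= 290.3644 · e^0.168400 = 290.3644 × 1.183410 = £343.62

£343.62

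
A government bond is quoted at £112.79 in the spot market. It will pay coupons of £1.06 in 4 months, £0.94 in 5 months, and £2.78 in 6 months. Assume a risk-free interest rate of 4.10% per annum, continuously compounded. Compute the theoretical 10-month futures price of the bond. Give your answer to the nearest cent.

PV(coupons) I = 1.06·e^(−0.0410·4/12) + 0.94·e^(−0.0410·5/12) + 2.78·e^(−0.0410·6/12)
I = 1.0456 + 0.9241 + 2.7236 = 4.6933
F = (S − I)·e^(rT) = (112.79 − 4.6933) · e^(0.0410·10/12)
= 108.0967 · e^0.034167 = 108.0967 × 1.034757 = £111.85

£111.85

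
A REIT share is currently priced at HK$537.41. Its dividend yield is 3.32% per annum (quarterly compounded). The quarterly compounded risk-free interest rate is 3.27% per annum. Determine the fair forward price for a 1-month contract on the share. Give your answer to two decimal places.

HK$537.39

F = S · (1+r/4)^(4T) / (1+q/4)^(4T)
= 537.41 × 1.002718 / 1.002759 = 537.41 × 0.999959
F = HK$537.39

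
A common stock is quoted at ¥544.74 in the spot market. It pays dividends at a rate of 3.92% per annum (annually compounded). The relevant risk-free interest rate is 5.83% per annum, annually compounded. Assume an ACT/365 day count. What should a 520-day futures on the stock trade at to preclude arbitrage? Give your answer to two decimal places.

F = S · (1+r)^T / (1+q)^T
= 544.74 × 1.084074 / 1.056308 = 544.74 × 1.026286
F = ¥559.06

¥559.06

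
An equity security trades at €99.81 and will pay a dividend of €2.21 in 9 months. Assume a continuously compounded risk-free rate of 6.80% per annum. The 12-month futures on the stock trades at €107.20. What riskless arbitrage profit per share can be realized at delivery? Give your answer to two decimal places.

PV(dividends) I = 2.21·e^(−0.0680·9/12) = 2.1001
Fair futures F* = (S − I)·e^(rT) = (99.81 − 2.1001)·e^0.068000 = 97.7099 × 1.070365 = 104.5853
Market €107.20 > fair 104.5853: forward overpriced → cash-and-carry (borrow at r, buy the stock and collect the dividends, short the forward).
Profit at T = |F_mkt − F*| = |107.20 − 104.5853| = €2.61 per share

€2.61 per share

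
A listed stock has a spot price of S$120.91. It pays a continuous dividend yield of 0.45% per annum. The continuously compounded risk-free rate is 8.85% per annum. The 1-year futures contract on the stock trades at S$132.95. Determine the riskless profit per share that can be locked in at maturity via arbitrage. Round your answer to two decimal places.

Fair futures: F* = S·e^(carry·T), with carry = (r − q) = 0.0885 − 0.0045 = 0.0840
F* = 120.91 · e^(0.0840 × 1) = 120.91 · e^0.084000 = 120.91 × 1.087629 = S$131.5052
Market S$132.95 > fair S$131.5052: forward overpriced → cash-and-carry (buy spot, short the forward).
At maturity, profit = |F_mkt − F*| = |132.95 − 131.5052| = S$1.44 per share

S$1.44 per share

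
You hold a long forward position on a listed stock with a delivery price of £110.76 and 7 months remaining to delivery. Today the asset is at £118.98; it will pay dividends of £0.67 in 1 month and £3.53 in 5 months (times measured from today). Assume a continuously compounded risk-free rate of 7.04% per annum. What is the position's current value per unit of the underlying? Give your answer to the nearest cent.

PV(remaining dividends) I = 0.67·e^(−0.0704·1/12) + 3.53·e^(−0.0704·5/12) = 4.0940
Current forward F = (S − I)·e^(rT) = (118.98 − 4.0940)·e^(0.0704·7/12) = 114.8860 × 1.041922 = 119.7023
Value (long) = (F − K)·e^(−rT) = (119.7023 − 110.76) × 0.959765 = 8.5825
Value = £8.58

£8.58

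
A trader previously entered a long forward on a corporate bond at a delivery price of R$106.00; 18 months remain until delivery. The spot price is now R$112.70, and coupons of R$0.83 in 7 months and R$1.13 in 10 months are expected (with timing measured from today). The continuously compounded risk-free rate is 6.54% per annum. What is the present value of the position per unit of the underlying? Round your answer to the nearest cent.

PV(remaining coupons) I = 0.83·e^(−0.0654·7/12) + 1.13·e^(−0.0654·10/12) = 1.8690
Current forward F = (S − I)·e^(rT) = (112.70 − 1.8690)·e^(0.0654·18/12) = 110.8310 × 1.103073 = 122.2547
Value (long) = (F − K)·e^(−rT) = (122.2547 − 106.00) × 0.906558 = 14.7358
Value = R$14.74

R$14.74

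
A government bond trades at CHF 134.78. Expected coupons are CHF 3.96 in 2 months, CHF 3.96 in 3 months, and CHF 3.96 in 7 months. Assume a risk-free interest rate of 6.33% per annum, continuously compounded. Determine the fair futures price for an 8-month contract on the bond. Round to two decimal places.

PV(coupons) I = 3.96·e^(−0.0633·2/12) + 3.96·e^(−0.0633·3/12) + 3.96·e^(−0.0633·7/12)
I = 3.9184 + 3.8978 + 3.8164 = 11.6326
F = (S − I)·e^(rT) = (134.78 − 11.6326) · e^(0.0633·8/12)
= 123.1474 · e^0.042200 = 123.1474 × 1.043103 = CHF 128.46

CHF 128.46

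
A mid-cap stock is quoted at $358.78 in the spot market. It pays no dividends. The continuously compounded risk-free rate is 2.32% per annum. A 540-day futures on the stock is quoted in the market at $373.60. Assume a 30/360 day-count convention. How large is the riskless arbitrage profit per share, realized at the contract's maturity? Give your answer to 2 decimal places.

Fair futures: F* = S·e^(carry·T), with carry = r = 0.0232
F* = 358.78 · e^(0.0232 × 540/360) = 358.78 · e^0.034800 = 358.78 × 1.035413 = $371.4855
Market $373.60 > fair $371.4855: forward overpriced → cash-and-carry (buy spot, short the forward).
At maturity, profit = |F_mkt − F*| = |373.60 − 371.4855| = $2.11 per share

$2.11 per share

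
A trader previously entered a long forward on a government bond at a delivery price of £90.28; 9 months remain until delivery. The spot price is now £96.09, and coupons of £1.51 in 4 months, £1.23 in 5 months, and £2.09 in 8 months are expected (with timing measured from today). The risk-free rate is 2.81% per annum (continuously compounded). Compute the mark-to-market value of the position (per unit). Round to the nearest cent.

PV(remaining coupons) I = 1.51·e^(−0.0281·4/12) + 1.23·e^(−0.0281·5/12) + 2.09·e^(−0.0281·8/12) = 4.7628
Current forward F = (S − I)·e^(rT) = (96.09 − 4.7628)·e^(0.0281·9/12) = 91.3272 × 1.021299 = 93.2724
Value (long) = (F − K)·e^(−rT) = (93.2724 − 90.28) × 0.979146 = 2.9300
Value = £2.93

£2.93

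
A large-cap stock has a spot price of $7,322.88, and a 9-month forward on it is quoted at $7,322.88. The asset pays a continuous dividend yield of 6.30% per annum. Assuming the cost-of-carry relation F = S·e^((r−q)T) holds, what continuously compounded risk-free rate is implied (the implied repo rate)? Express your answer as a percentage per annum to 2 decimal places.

From F = S·e^((r−q)T): (r − q) = ln(F/S)/T
ln(7322.88/7322.88) = ln(1.000000) = 0.000000
(r − q) = 0.000000 / (9/12) = 0.000000
r = ln(F/S)/T + q = 0.000000 + 0.0630 = 0.063000
r = 6.30%

6.30%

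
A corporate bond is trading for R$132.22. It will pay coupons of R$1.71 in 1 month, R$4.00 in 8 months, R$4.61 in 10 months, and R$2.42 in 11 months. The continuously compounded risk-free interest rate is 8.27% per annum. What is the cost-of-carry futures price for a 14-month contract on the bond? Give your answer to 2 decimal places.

PV(coupons) I = 1.71·e^(−0.0827·1/12) + 4.00·e^(−0.0827·8/12) + 4.61·e^(−0.0827·10/12) + 2.42·e^(−0.0827·11/12)
I = 1.6983 + 3.7854 + 4.3030 + 2.2433 = 12.0300
F = (S − I)·e^(rT) = (132.22 − 12.0300) · e^(0.0827·14/12)
= 120.1900 · e^0.096483 = 120.1900 × 1.101291 = R$132.36

R$132.36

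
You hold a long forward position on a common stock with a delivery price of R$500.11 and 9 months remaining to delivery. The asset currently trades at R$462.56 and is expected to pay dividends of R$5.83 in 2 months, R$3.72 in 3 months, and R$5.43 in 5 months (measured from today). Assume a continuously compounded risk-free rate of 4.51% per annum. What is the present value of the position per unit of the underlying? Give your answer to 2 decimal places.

-R$35.71

PV(remaining dividends) I = 5.83·e^(−0.0451·2/12) + 3.72·e^(−0.0451·3/12) + 5.43·e^(−0.0451·5/12) = 14.7935
Current forward F = (S − I)·e^(rT) = (462.56 − 14.7935)·e^(0.0451·9/12) = 447.7665 × 1.034404 = 463.1715
Value (long) = (F − K)·e^(−rT) = (463.1715 − 500.11) × 0.966741 = -35.7100
Value = -R$35.71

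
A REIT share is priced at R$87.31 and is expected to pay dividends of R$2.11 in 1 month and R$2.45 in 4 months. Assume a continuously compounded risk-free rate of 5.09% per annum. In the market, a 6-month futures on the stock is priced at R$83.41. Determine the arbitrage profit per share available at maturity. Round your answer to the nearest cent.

PV(dividends) I = 2.11·e^(−0.0509·1/12) + 2.45·e^(−0.0509·4/12) = 4.5099
Fair futures F* = (S − I)·e^(rT) = (87.31 − 4.5099)·e^0.025450 = 82.8001 × 1.025777 = 84.9344
Market R$83.41 < fair 84.9344: forward underpriced → reverse cash-and-carry (short the stock, invest proceeds at r, pay the dividends, go long the forward).
Profit at T = |F_mkt − F*| = |83.41 − 84.9344| = R$1.52 per share

R$1.52 per share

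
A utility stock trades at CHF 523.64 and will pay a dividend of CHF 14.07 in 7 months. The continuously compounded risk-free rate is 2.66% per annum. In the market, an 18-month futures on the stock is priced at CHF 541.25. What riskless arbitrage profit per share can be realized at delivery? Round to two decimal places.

PV(dividends) I = 14.07·e^(−0.0266·7/12) = 13.8534
Fair futures F* = (S − I)·e^(rT) = (523.64 − 13.8534)·e^0.039900 = 509.7866 × 1.040707 = 530.5385
Market CHF 541.25 > fair 530.5385: forward overpriced → cash-and-carry (borrow at r, buy the stock and collect the dividends, short the forward).
Profit at T = |F_mkt − F*| = |541.25 − 530.5385| = CHF 10.71 per share

CHF 10.71 per share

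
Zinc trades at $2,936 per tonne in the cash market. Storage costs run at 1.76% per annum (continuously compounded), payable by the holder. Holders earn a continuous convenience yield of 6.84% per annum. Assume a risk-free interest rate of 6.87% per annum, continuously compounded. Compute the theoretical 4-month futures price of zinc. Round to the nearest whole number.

Net carry = r + u − y = 0.0687 + 0.0176 − 0.0684 = 0.0179
F = S·e^((r+u−y)T) = 2936 · e^(0.0179 × 4/12) = 2936 · e^0.005967
= 2936 × 1.005985 = $2,954 per tonne

$2,954 per tonne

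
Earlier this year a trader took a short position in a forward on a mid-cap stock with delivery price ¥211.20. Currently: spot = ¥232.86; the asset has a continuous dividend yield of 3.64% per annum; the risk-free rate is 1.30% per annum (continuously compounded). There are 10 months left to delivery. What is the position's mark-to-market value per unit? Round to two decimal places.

-¥16.98

Current fair forward for the remaining 10 months: F = S·e^((r − q)·T), (r − q) = 0.0130 − 0.0364 = -0.0234
F = 232.86 · e^(-0.0234 × 10/12) = 232.86 × 0.980689 = 228.3632
Value of long forward = (F − K)·e^(−rT) = (228.3632 − 211.20) · e^(−0.0130·10/12)
= 17.1632 × 0.989225 = 16.98
Short position value = −(long value) = -¥16.98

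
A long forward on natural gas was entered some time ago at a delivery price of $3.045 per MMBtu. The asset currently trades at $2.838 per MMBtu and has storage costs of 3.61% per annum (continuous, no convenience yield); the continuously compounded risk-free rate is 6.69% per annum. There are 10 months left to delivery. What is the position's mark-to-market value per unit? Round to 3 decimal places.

Current fair forward for the remaining 10 months: F = S·e^((r + u)·T), (r + u) = 0.0669 + 0.0361 = 0.1030
F = 2.838 · e^(0.1030 × 10/12) = 2.838 × 1.089625 = 3.0924
Value of long forward = (F − K)·e^(−rT) = (3.0924 − 3.045) · e^(−0.0669·10/12)
= 0.0474 × 0.945776 = 0.045

$0.045 per MMBtu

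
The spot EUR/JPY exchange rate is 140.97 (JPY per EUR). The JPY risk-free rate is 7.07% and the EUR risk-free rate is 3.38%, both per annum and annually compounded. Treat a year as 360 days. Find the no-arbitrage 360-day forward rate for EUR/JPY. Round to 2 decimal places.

By covered interest parity, F = S · (1+r_JPY)^T / (1+r_EUR)^T
= 140.97 × 1.070700 / 1.033800 = 140.97 × 1.035694
F = 146.00 JPY per EUR

146.00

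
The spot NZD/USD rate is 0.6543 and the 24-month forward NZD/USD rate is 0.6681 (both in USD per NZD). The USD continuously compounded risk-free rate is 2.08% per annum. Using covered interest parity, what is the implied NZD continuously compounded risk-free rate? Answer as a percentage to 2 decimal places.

F = S·e^((r_USD − r_NZD)T) ⇒ r_NZD = r_USD − ln(F/S)/T
ln(0.6681/0.6543) = 0.020872; /(24/12) = 0.010436
r_NZD = 0.0208 − 0.010436 = 0.010364
r_NZD = 1.04%

1.04%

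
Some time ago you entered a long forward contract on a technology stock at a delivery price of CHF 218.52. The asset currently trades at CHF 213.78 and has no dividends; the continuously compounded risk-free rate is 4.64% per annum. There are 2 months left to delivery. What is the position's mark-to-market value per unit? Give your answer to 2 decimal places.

Current fair forward for the remaining 2 months: F = S·e^(r·T), r = 0.0464
F = 213.78 · e^(0.0464 × 2/12) = 213.78 × 1.007763 = 215.4396
Value of long forward = (F − K)·e^(−rT) = (215.4396 − 218.52) · e^(−0.0464·2/12)
= -3.0804 × 0.992296 = -3.06

-CHF 3.06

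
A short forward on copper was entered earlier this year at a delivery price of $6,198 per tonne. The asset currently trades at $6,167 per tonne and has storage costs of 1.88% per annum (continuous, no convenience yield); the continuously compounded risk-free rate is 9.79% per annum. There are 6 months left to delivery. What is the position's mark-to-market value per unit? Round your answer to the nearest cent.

Current fair forward for the remaining 6 months: F = S·e^((r + u)·T), (r + u) = 0.0979 + 0.0188 = 0.1167
F = 6167 · e^(0.1167 × 6/12) = 6167 × 1.06008596 = 6537.5501
Value of long forward = (F − K)·e^(−rT) = (6537.5501 − 6198) · e^(−0.0979·6/12)
= 339.5501 × 0.95222874 = 323.33
Short position value = −(long value) = -$323.33

-$323.33 per tonne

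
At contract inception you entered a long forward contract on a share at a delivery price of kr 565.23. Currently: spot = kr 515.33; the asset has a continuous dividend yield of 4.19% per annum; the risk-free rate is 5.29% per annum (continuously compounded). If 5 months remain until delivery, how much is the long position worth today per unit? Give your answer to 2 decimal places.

-kr 46.50

Current fair forward for the remaining 5 months: F = S·e^((r − q)·T), (r − q) = 0.0529 − 0.0419 = 0.0110
F = 515.33 · e^(0.0110 × 5/12) = 515.33 × 1.004594 = 517.6974
Value of long forward = (F − K)·e^(−rT) = (517.6974 − 565.23) · e^(−0.0529·5/12)
= -47.5326 × 0.978199 = -46.50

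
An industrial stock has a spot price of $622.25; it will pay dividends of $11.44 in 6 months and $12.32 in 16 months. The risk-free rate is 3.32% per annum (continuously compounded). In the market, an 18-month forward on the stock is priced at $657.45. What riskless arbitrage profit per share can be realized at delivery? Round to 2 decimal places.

$27.64 per share

PV(dividends) I = 11.44·e^(−0.0332·6/12) + 12.32·e^(−0.0332·16/12) = 23.0382
Fair forward F* = (S − I)·e^(rT) = (622.25 − 23.0382)·e^0.049800 = 599.2118 × 1.051061 = 629.8082
Market $657.45 > fair 629.8082: forward overpriced → cash-and-carry (borrow at r, buy the stock and collect the dividends, short the forward).
Profit at T = |F_mkt − F*| = |657.45 − 629.8082| = $27.64 per share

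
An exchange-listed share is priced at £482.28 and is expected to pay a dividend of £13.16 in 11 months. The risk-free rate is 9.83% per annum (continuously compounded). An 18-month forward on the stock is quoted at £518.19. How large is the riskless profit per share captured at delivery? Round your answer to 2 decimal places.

PV(dividends) I = 13.16·e^(−0.0983·11/12) = 12.0260
Fair forward F* = (S − I)·e^(rT) = (482.28 − 12.0260)·e^0.147450 = 470.2540 × 1.158875 = 544.9656
Market £518.19 < fair 544.9656: forward underpriced → reverse cash-and-carry (short the stock, invest proceeds at r, pay the dividends, go long the forward).
Profit at T = |F_mkt − F*| = |518.19 − 544.9656| = £26.78 per share

£26.78 per share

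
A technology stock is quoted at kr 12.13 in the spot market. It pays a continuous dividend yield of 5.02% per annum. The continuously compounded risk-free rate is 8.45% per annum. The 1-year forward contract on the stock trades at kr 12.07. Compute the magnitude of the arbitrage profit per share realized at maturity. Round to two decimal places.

Fair forward: F* = S·e^(carry·T), with carry = (r − q) = 0.0845 − 0.0502 = 0.0343
F* = 12.13 · e^(0.0343 × 1) = 12.13 · e^0.034300 = 12.13 × 1.034895 = kr 12.5533
Market kr 12.07 < fair kr 12.5533: forward underpriced → reverse cash-and-carry (short spot, go long the forward).
At maturity, profit = |F_mkt − F*| = |12.07 − 12.5533| = kr 0.48 per share

kr 0.48 per share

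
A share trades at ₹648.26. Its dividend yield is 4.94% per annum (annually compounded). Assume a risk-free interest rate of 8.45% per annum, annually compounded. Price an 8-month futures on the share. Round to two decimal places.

F = S · (1+r)^T / (1+q)^T
= 648.26 × 1.055568 / 1.032668 = 648.26 × 1.022176
F = ₹662.64

₹662.64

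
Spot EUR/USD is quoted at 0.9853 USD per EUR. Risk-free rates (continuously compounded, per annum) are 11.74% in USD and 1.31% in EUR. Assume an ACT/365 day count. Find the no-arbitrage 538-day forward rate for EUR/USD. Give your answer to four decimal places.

1.1490

F = S·e^((r_USD − r_EUR)T) = 0.9853 · e^((0.1174 − 0.0131) × 538/365)
= 0.9853 · e^0.153735 = 0.9853 × 1.166182
F = 1.1490 USD per EUR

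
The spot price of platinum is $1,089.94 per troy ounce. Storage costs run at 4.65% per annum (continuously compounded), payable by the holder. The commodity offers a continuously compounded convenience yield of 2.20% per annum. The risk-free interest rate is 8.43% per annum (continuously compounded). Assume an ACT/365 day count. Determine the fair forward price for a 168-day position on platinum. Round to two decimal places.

Net carry = r + u − y = 0.0843 + 0.0465 − 0.0220 = 0.1088
F = S·e^((r+u−y)T) = 1089.94 · e^(0.1088 × 168/365) = 1089.94 · e^0.05007781
= 1089.94 × 1.05135290 = $1,145.91 per troy ounce

$1,145.91 per troy ounce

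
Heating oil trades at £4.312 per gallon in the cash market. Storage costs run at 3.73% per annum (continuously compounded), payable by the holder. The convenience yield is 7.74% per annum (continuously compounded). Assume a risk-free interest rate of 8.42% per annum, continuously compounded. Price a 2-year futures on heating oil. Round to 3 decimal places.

Net carry = r + u − y = 0.0842 + 0.0373 − 0.0774 = 0.0441
F = S·e^((r+u−y)T) = 4.312 · e^(0.0441 × 2) = 4.312 · e^0.088200
= 4.312 × 1.092207 = £4.710 per gallon

£4.710 per gallon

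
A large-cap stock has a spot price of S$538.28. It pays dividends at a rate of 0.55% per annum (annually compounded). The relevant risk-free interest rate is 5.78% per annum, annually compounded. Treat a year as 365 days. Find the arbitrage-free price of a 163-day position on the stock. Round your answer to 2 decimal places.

F = S · (1+r)^T / (1+q)^T
= 538.28 × 1.025411 / 1.002452 = 538.28 × 1.022903
F = S$550.61

S$550.61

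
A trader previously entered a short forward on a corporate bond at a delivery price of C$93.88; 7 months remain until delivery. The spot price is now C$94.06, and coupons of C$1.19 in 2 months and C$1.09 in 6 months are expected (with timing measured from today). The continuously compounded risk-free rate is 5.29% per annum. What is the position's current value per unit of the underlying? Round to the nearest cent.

PV(remaining coupons) I = 1.19·e^(−0.0529·2/12) + 1.09·e^(−0.0529·6/12) = 2.2411
Current forward F = (S − I)·e^(rT) = (94.06 − 2.2411)·e^(0.0529·7/12) = 91.8189 × 1.031339 = 94.6964
Value (long) = (F − K)·e^(−rT) = (94.6964 − 93.88) × 0.969613 = 0.7916
Short position value = −(long value) = -C$0.79

-C$0.79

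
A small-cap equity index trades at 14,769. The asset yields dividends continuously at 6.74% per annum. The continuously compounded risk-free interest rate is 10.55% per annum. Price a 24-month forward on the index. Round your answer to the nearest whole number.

15,938

F = S·e^((r − q)T) = 14769 · e^((0.1055 − 0.0674) × 24/12)
= 14769 · e^0.076200 = 14769 × 1.079178
F = 15,938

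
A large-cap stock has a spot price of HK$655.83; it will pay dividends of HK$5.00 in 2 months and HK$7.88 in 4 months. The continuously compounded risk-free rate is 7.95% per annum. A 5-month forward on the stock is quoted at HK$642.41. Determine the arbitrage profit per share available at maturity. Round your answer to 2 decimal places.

PV(dividends) I = 5.00·e^(−0.0795·2/12) + 7.88·e^(−0.0795·4/12) = 12.6081
Fair forward F* = (S − I)·e^(rT) = (655.83 − 12.6081)·e^0.033125 = 643.2219 × 1.033680 = 664.8856
Market HK$642.41 < fair 664.8856: forward underpriced → reverse cash-and-carry (short the stock, invest proceeds at r, pay the dividends, go long the forward).
Profit at T = |F_mkt − F*| = |642.41 − 664.8856| = HK$22.48 per share

HK$22.48 per share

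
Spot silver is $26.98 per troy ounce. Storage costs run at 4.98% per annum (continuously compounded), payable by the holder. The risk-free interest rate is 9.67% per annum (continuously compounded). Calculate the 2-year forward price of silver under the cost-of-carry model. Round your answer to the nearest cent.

Net carry = r + u − y = 0.0967 + 0.0498 − 0.0000 = 0.1465
F = S·e^((r+u−y)T) = 26.98 · e^(0.1465 × 2) = 26.98 · e^0.293000
= 26.98 × 1.340443 = $36.17 per troy ounce

$36.17 per troy ounce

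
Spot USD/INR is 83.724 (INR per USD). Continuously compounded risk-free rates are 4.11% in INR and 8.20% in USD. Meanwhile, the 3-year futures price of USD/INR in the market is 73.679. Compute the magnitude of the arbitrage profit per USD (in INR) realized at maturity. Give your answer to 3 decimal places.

0.377 per USD (in INR)

Fair futures: F* = S·e^(carry·T), with carry = (r_INR − r_USD) = 0.0411 − 0.0820 = -0.0409
F* = 83.724 · e^(-0.0409 × 3) = 83.724 · e^-0.122700 = 83.724 × 0.884529 = 74.0563
Market 73.679 < fair 74.0563: forward underpriced → reverse cash-and-carry (short spot, go long the forward).
At maturity, profit = |F_mkt − F*| = |73.679 − 74.0563| = 0.377 per USD (in INR)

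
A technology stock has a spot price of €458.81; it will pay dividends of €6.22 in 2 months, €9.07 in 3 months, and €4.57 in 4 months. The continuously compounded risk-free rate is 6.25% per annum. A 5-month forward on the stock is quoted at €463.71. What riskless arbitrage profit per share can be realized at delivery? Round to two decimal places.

PV(dividends) I = 6.22·e^(−0.0625·2/12) + 9.07·e^(−0.0625·3/12) + 4.57·e^(−0.0625·4/12) = 19.5607
Fair forward F* = (S − I)·e^(rT) = (458.81 − 19.5607)·e^0.026042 = 439.2493 × 1.026384 = 450.8385
Market €463.71 > fair 450.8385: forward overpriced → cash-and-carry (borrow at r, buy the stock and collect the dividends, short the forward).
Profit at T = |F_mkt − F*| = |463.71 − 450.8385| = €12.87 per share

€12.87 per share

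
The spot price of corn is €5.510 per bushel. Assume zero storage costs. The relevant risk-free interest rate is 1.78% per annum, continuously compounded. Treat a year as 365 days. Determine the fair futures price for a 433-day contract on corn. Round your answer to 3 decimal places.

€5.628 per bushel

F = S·e^(rT) = 5.510 · e^(0.0178 × 433/365) = 5.510 · e^0.021116
= 5.510 × 1.021341 = €5.628 per bushel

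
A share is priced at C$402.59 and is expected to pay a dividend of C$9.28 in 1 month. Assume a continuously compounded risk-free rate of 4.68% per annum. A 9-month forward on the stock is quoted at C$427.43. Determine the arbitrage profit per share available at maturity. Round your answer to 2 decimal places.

C$20.03 per share

PV(dividends) I = 9.28·e^(−0.0468·1/12) = 9.2439
Fair forward F* = (S − I)·e^(rT) = (402.59 − 9.2439)·e^0.035100 = 393.3461 × 1.035723 = 407.3976
Market C$427.43 > fair 407.3976: forward overpriced → cash-and-carry (borrow at r, buy the stock and collect the dividends, short the forward).
Profit at T = |F_mkt − F*| = |427.43 − 407.3976| = C$20.03 per share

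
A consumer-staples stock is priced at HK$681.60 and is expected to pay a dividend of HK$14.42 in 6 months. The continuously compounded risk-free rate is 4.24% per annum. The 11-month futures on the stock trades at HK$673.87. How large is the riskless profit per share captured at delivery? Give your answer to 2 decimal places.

HK$20.07 per share

PV(dividends) I = 14.42·e^(−0.0424·6/12) = 14.1175
Fair futures F* = (S − I)·e^(rT) = (681.60 − 14.1175)·e^0.038867 = 667.4825 × 1.039632 = 693.9362
Market HK$673.87 < fair 693.9362: forward underpriced → reverse cash-and-carry (short the stock, invest proceeds at r, pay the dividends, go long the forward).
Profit at T = |F_mkt − F*| = |673.87 − 693.9362| = HK$20.07 per share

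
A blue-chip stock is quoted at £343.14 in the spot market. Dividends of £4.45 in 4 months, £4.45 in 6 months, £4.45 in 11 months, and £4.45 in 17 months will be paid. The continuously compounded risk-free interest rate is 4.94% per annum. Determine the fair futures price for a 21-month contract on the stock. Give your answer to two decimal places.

PV(dividends) I = 4.45·e^(−0.0494·4/12) + 4.45·e^(−0.0494·6/12) + 4.45·e^(−0.0494·11/12) + 4.45·e^(−0.0494·17/12)
I = 4.3773 + 4.3414 + 4.2530 + 4.1492 = 17.1209
F = (S − I)·e^(rT) = (343.14 − 17.1209) · e^(0.0494·21/12)
= 326.0191 · e^0.086450 = 326.0191 × 1.090297 = £355.46

£355.46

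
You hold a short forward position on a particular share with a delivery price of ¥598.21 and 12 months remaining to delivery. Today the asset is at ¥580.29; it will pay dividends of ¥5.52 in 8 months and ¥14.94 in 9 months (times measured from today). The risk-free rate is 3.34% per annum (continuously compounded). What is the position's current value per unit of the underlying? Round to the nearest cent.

¥18.24

PV(remaining dividends) I = 5.52·e^(−0.0334·8/12) + 14.94·e^(−0.0334·9/12) = 19.9688
Current forward F = (S − I)·e^(rT) = (580.29 − 19.9688)·e^(0.0334·12/12) = 560.3212 × 1.033964 = 579.3519
Value (long) = (F − K)·e^(−rT) = (579.3519 − 598.21) × 0.967152 = -18.2386
Short position value = −(long value) = ¥18.24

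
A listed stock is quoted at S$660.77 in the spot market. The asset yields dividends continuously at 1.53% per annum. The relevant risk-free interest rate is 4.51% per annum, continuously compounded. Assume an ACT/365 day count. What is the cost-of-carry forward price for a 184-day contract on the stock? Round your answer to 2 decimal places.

S$670.77

F = S·e^((r − q)T) = 660.77 · e^((0.0451 − 0.0153) × 184/365)
= 660.77 · e^0.015022 = 660.77 × 1.015135
F = S$670.77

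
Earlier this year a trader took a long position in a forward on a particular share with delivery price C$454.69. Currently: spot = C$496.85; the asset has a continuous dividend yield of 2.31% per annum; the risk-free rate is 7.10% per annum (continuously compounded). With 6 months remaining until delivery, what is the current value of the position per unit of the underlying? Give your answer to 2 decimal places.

C$52.31

Current fair forward for the remaining 6 months: F = S·e^((r − q)·T), (r − q) = 0.0710 − 0.0231 = 0.0479
F = 496.85 · e^(0.0479 × 6/12) = 496.85 × 1.024239 = 508.8931
Value of long forward = (F − K)·e^(−rT) = (508.8931 − 454.69) · e^(−0.0710·6/12)
= 54.2031 × 0.965123 = 52.31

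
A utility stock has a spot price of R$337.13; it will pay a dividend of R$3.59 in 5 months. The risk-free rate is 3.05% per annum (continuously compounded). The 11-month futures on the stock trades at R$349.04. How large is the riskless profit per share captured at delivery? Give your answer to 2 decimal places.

R$6.00 per share

PV(dividends) I = 3.59·e^(−0.0305·5/12) = 3.5447
Fair futures F* = (S − I)·e^(rT) = (337.13 − 3.5447)·e^0.027958 = 333.5853 × 1.028352 = 343.0431
Market R$349.04 > fair 343.0431: forward overpriced → cash-and-carry (borrow at r, buy the stock and collect the dividends, short the forward).
Profit at T = |F_mkt − F*| = |349.04 − 343.0431| = R$6.00 per share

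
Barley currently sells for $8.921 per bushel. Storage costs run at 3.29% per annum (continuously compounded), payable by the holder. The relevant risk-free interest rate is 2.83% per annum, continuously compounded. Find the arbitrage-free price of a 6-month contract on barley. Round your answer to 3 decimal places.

Net carry = r + u − y = 0.0283 + 0.0329 − 0.0000 = 0.0612
F = S·e^((r+u−y)T) = 8.921 · e^(0.0612 × 6/12) = 8.921 · e^0.030600
= 8.921 × 1.031073 = $9.198 per bushel

$9.198 per bushel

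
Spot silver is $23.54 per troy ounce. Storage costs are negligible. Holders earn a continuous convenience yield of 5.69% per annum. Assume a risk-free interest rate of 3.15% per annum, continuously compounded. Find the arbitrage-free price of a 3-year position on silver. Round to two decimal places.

$21.81 per troy ounce

Net carry = r + u − y = 0.0315 + 0.0000 − 0.0569 = -0.0254
F = S·e^((r+u−y)T) = 23.54 · e^(-0.0254 × 3) = 23.54 · e^-0.076200
= 23.54 × 0.926631 = $21.81 per troy ounce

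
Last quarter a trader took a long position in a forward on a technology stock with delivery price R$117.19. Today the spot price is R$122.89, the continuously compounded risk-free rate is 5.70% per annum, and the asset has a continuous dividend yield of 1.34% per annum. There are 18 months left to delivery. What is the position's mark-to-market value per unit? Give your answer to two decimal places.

Current fair forward for the remaining 18 months: F = S·e^((r − q)·T), (r − q) = 0.0570 − 0.0134 = 0.0436
F = 122.89 · e^(0.0436 × 18/12) = 122.89 × 1.067586 = 131.1956
Value of long forward = (F − K)·e^(−rT) = (131.1956 − 117.19) · e^(−0.0570·18/12)
= 14.0056 × 0.918053 = 12.86

R$12.86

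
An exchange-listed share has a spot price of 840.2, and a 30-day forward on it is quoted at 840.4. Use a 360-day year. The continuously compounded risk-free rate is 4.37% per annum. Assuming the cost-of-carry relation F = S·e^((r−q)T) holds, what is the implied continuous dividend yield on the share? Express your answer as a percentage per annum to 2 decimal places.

4.08%

From F = S·e^((r−q)T): (r − q) = ln(F/S)/T
ln(840.4/840.2) = ln(1.000238) = 0.000238
(r − q) = 0.000238 / (30/360) = 0.002856
q = r − ln(F/S)/T = 0.0437 − 0.002856 = 0.040844
q = 4.08%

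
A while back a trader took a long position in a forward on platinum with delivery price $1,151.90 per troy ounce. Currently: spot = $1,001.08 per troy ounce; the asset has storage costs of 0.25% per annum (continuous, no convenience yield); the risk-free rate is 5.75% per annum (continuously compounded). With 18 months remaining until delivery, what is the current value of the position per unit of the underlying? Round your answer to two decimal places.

-$51.87 per troy ounce

Current fair forward for the remaining 18 months: F = S·e^((r + u)·T), (r + u) = 0.0575 + 0.0025 = 0.0600
F = 1001.08 · e^(0.0600 × 18/12) = 1001.08 × 1.09417428 = 1095.3560
Value of long forward = (F − K)·e^(−rT) = (1095.3560 − 1151.90) · e^(−0.0575·18/12)
= -56.5440 × 0.91736486 = -51.87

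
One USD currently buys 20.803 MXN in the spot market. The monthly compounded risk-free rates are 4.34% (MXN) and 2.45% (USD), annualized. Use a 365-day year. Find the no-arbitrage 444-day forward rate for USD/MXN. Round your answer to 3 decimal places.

21.285

By covered interest parity, F = S · (1+r_MXN/12)^(12T) / (1+r_USD/12)^(12T)
= 20.803 × 1.054111 / 1.030220 = 20.803 × 1.023190
F = 21.285 MXN per USD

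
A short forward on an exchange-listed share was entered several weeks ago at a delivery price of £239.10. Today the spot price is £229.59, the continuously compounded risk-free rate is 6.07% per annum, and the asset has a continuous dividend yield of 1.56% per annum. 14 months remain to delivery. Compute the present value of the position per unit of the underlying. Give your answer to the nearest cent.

Current fair forward for the remaining 14 months: F = S·e^((r − q)·T), (r − q) = 0.0607 − 0.0156 = 0.0451
F = 229.59 · e^(0.0451 × 14/12) = 229.59 × 1.054026 = 241.9938
Value of long forward = (F − K)·e^(−rT) = (241.9938 − 239.10) · e^(−0.0607·14/12)
= 2.8938 × 0.931633 = 2.70
Short position value = −(long value) = -£2.70

-£2.70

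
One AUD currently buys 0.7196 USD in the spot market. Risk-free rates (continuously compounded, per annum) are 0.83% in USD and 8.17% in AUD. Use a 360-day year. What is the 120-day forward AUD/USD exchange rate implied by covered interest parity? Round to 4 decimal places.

F = S·e^((r_USD − r_AUD)T) = 0.7196 · e^((0.0083 − 0.0817) × 120/360)
= 0.7196 · e^-0.024467 = 0.7196 × 0.975830
F = 0.7022 USD per AUD

0.7022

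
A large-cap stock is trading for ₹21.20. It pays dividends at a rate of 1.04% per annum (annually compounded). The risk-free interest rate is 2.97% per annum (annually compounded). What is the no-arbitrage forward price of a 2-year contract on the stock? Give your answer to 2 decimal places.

F = S · (1+r)^T / (1+q)^T
= 21.20 × 1.060282 / 1.020908 = 21.20 × 1.038568
F = ₹22.02

₹22.02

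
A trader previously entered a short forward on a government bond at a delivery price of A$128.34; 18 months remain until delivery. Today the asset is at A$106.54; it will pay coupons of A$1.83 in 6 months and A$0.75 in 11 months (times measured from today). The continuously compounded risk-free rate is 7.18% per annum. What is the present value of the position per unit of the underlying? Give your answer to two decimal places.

PV(remaining coupons) I = 1.83·e^(−0.0718·6/12) + 0.75·e^(−0.0718·11/12) = 2.4677
Current forward F = (S − I)·e^(rT) = (106.54 − 2.4677)·e^(0.0718·18/12) = 104.0723 × 1.113714 = 115.9068
Value (long) = (F − K)·e^(−rT) = (115.9068 − 128.34) × 0.897897 = -11.1637
Short position value = −(long value) = A$11.16

A$11.16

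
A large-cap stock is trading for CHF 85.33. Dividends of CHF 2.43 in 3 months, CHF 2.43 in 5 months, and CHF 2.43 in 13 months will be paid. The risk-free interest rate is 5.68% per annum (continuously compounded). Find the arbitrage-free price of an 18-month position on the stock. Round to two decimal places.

PV(dividends) I = 2.43·e^(−0.0568·3/12) + 2.43·e^(−0.0568·5/12) + 2.43·e^(−0.0568·13/12)
I = 2.3957 + 2.3732 + 2.2850 = 7.0539
F = (S − I)·e^(rT) = (85.33 − 7.0539) · e^(0.0568·18/12)
= 78.2761 · e^0.085200 = 78.2761 × 1.088935 = CHF 85.24

CHF 85.24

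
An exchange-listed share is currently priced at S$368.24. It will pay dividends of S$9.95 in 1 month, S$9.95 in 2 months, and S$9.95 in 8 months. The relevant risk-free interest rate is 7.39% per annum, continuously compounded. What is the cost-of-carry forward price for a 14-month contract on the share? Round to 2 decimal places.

PV(dividends) I = 9.95·e^(−0.0739·1/12) + 9.95·e^(−0.0739·2/12) + 9.95·e^(−0.0739·8/12)
I = 9.8889 + 9.8282 + 9.4717 = 29.1888
F = (S − I)·e^(rT) = (368.24 − 29.1888) · e^(0.0739·14/12)
= 339.0512 · e^0.086217 = 339.0512 × 1.090043 = S$369.58

S$369.58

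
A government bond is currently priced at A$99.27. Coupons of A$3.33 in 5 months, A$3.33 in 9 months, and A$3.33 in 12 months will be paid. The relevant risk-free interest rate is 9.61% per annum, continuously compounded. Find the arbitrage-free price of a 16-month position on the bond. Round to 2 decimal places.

A$102.24

PV(coupons) I = 3.33·e^(−0.0961·5/12) + 3.33·e^(−0.0961·9/12) + 3.33·e^(−0.0961·12/12)
I = 3.1993 + 3.0984 + 3.0249 = 9.3226
F = (S − I)·e^(rT) = (99.27 − 9.3226) · e^(0.0961·16/12)
= 89.9474 · e^0.128133 = 89.9474 × 1.136704 = A$102.24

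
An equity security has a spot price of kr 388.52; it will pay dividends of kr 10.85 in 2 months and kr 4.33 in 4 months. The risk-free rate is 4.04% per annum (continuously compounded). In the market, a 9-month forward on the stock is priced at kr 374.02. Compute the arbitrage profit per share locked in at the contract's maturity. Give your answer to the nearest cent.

kr 10.94 per share

PV(dividends) I = 10.85·e^(−0.0404·2/12) + 4.33·e^(−0.0404·4/12) = 15.0493
Fair forward F* = (S − I)·e^(rT) = (388.52 − 15.0493)·e^0.030300 = 373.4707 × 1.030764 = 384.9602
Market kr 374.02 < fair 384.9602: forward underpriced → reverse cash-and-carry (short the stock, invest proceeds at r, pay the dividends, go long the forward).
Profit at T = |F_mkt − F*| = |374.02 − 384.9602| = kr 10.94 per share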